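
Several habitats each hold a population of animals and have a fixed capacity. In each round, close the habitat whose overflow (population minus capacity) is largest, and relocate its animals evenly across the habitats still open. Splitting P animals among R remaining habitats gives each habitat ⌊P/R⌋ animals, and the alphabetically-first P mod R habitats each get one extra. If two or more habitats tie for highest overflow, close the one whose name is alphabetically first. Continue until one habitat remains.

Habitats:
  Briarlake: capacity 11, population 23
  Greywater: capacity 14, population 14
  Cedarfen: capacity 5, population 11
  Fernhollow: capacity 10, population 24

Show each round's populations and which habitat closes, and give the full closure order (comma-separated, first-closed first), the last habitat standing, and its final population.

Round 1: Briarlake=23 Cedarfen=11 Fernhollow=24 Greywater=14 → close Fernhollow (overflow 14)
  24÷3 = 8 each, +1 to first 0
Round 2: Briarlake=31 Cedarfen=19 Greywater=22 → close Briarlake (overflow 20)
  31÷2 = 15 each, +1 to first 1
Round 3: Cedarfen=35 Greywater=37 → close Cedarfen (overflow 30)
  35÷1 = 35 each, +1 to first 0

Closure order: Fernhollow, Briarlake, Cedarfen
Last habitat: Greywater with 72 animals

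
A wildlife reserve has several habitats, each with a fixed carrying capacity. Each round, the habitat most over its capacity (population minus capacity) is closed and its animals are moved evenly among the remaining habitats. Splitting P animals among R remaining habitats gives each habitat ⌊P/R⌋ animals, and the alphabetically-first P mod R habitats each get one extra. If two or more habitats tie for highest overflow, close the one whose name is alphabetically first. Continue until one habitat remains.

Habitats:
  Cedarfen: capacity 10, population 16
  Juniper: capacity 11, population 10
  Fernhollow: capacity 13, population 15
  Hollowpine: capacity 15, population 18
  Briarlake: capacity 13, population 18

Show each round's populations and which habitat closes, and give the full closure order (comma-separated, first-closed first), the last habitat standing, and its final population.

Round 1: Briarlake=18 Cedarfen=16 Fernhollow=15 Hollowpine=18 Juniper=10 → close Cedarfen (overflow 6)
  16÷4 = 4 each, +1 to first 0
Round 2: Briarlake=22 Fernhollow=19 Hollowpine=22 Juniper=14 → close Briarlake (overflow 9)
  22÷3 = 7 each, +1 to first 1
Round 3: Fernhollow=27 Hollowpine=29 Juniper=21 → close Fernhollow (overflow 14)
  27÷2 = 13 each, +1 to first 1
Round 4: Hollowpine=43 Juniper=34 → close Hollowpine (overflow 28)
  43÷1 = 43 each, +1 to first 0

Closure order: Cedarfen, Briarlake, Fernhollow, Hollowpine
Last habitat: Juniper with 77 animals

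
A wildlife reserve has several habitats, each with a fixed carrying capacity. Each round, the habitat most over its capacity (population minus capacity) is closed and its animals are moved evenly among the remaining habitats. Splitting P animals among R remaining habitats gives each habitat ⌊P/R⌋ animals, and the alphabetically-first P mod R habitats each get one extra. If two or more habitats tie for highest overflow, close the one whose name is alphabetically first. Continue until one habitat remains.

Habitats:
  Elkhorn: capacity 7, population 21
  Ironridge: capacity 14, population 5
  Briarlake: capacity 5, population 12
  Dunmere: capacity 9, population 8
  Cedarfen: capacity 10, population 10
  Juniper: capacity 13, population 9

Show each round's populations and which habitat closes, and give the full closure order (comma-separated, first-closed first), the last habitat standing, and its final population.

Closure order: Elkhorn, Briarlake, Cedarfen, Dunmere, Juniper
Last habitat: Ironridge with 65 animals

Round 1: Briarlake=12 Cedarfen=10 Dunmere=8 Elkhorn=21 Ironridge=5 Juniper=9 → close Elkhorn (overflow 14)
  21÷5 = 4 each, +1 to first 1
Round 2: Briarlake=17 Cedarfen=14 Dunmere=12 Ironridge=9 Juniper=13 → close Briarlake (overflow 12)
  17÷4 = 4 each, +1 to first 1
Round 3: Cedarfen=19 Dunmere=16 Ironridge=13 Juniper=17 → close Cedarfen (overflow 9)
  19÷3 = 6 each, +1 to first 1
Round 4: Dunmere=23 Ironridge=19 Juniper=23 → close Dunmere (overflow 14)
  23÷2 = 11 each, +1 to first 1
Round 5: Ironridge=31 Juniper=34 → close Juniper (overflow 21)
  34÷1 = 34 each, +1 to first 0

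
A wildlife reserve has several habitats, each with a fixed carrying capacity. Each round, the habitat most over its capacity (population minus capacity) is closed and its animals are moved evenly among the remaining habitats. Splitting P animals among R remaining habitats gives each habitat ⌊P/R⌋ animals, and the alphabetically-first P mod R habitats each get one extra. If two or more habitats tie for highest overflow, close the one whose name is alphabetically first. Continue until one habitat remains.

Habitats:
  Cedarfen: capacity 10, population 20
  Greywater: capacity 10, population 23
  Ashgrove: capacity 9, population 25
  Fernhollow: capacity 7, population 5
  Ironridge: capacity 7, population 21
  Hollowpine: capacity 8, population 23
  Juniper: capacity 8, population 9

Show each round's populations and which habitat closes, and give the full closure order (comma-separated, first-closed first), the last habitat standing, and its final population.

Round 1: Ashgrove=25 Cedarfen=20 Fernhollow=5 Greywater=23 Hollowpine=23 Ironridge=21 Juniper=9 → close Ashgrove (overflow 16)
  25÷6 = 4 each, +1 to first 1
Round 2: Cedarfen=25 Fernhollow=9 Greywater=27 Hollowpine=27 Ironridge=25 Juniper=13 → close Hollowpine (overflow 19)
  27÷5 = 5 each, +1 to first 2
Round 3: Cedarfen=31 Fernhollow=15 Greywater=32 Ironridge=30 Juniper=18 → close Ironridge (overflow 23)
  30÷4 = 7 each, +1 to first 2
Round 4: Cedarfen=39 Fernhollow=23 Greywater=39 Juniper=25 → close Cedarfen (overflow 29)
  39÷3 = 13 each, +1 to first 0
Round 5: Fernhollow=36 Greywater=52 Juniper=38 → close Greywater (overflow 42)
  52÷2 = 26 each, +1 to first 0
Round 6: Fernhollow=62 Juniper=64 → close Juniper (overflow 56)
  64÷1 = 64 each, +1 to first 0

Closure order: Ashgrove, Hollowpine, Ironridge, Cedarfen, Greywater, Juniper
Last habitat: Fernhollow with 126 animals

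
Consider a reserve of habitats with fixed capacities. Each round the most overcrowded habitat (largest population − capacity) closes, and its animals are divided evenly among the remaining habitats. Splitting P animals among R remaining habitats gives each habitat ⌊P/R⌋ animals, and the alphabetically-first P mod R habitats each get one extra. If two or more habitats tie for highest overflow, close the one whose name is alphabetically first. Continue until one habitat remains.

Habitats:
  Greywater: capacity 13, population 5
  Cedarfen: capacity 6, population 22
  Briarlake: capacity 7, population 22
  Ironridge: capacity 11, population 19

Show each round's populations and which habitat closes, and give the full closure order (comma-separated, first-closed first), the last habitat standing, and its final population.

Round 1: Briarlake=22 Cedarfen=22 Greywater=5 Ironridge=19 → close Cedarfen (overflow 16)
  22÷3 = 7 each, +1 to first 1
Round 2: Briarlake=30 Greywater=12 Ironridge=26 → close Briarlake (overflow 23)
  30÷2 = 15 each, +1 to first 0
Round 3: Greywater=27 Ironridge=41 → close Ironridge (overflow 30)
  41÷1 = 41 each, +1 to first 0

Closure order: Cedarfen, Briarlake, Ironridge
Last habitat: Greywater with 68 animals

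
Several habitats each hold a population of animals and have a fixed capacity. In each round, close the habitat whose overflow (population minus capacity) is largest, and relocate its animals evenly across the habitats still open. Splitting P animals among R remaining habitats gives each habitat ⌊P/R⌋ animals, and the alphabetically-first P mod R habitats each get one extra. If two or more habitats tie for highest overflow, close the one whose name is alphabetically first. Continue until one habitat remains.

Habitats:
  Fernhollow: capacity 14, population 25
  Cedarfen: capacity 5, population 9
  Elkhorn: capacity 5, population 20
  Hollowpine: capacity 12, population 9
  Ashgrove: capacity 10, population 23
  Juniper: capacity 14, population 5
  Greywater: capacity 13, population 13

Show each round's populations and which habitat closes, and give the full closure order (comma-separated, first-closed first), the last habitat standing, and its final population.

Closure order: Elkhorn, Ashgrove, Fernhollow, Cedarfen, Greywater, Hollowpine
Last habitat: Juniper with 104 animals

Round 1: Ashgrove=23 Cedarfen=9 Elkhorn=20 Fernhollow=25 Greywater=13 Hollowpine=9 Juniper=5 → close Elkhorn (overflow 15)
  20÷6 = 3 each, +1 to first 2
Round 2: Ashgrove=27 Cedarfen=13 Fernhollow=28 Greywater=16 Hollowpine=12 Juniper=8 → close Ashgrove (overflow 17)
  27÷5 = 5 each, +1 to first 2
Round 3: Cedarfen=19 Fernhollow=34 Greywater=21 Hollowpine=17 Juniper=13 → close Fernhollow (overflow 20)
  34÷4 = 8 each, +1 to first 2
Round 4: Cedarfen=28 Greywater=30 Hollowpine=25 Juniper=21 → close Cedarfen (overflow 23)
  28÷3 = 9 each, +1 to first 1
Round 5: Greywater=40 Hollowpine=34 Juniper=30 → close Greywater (overflow 27)
  40÷2 = 20 each, +1 to first 0
Round 6: Hollowpine=54 Juniper=50 → close Hollowpine (overflow 42)
  54÷1 = 54 each, +1 to first 0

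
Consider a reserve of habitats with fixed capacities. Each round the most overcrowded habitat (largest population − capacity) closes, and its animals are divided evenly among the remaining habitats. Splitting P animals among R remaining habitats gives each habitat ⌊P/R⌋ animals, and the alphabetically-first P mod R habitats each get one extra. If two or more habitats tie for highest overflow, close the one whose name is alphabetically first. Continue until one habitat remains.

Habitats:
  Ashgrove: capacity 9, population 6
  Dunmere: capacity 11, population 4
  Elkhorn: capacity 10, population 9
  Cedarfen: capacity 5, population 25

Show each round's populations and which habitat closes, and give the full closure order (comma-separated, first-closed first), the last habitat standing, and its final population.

Round 1: Ashgrove=6 Cedarfen=25 Dunmere=4 Elkhorn=9 → close Cedarfen (overflow 20)
  25÷3 = 8 each, +1 to first 1
Round 2: Ashgrove=15 Dunmere=12 Elkhorn=17 → close Elkhorn (overflow 7)
  17÷2 = 8 each, +1 to first 1
Round 3: Ashgrove=24 Dunmere=20 → close Ashgrove (overflow 15)
  24÷1 = 24 each, +1 to first 0

Closure order: Cedarfen, Elkhorn, Ashgrove
Last habitat: Dunmere with 44 animals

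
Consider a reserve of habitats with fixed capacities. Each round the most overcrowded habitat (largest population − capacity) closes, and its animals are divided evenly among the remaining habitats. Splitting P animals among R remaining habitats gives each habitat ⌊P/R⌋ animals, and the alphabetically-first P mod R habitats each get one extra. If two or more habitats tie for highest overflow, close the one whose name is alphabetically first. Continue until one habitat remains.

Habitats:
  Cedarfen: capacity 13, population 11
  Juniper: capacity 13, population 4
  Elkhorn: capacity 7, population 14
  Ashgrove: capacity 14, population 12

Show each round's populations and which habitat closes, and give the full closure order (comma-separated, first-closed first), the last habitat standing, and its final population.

Closure order: Elkhorn, Ashgrove, Cedarfen
Last habitat: Juniper with 41 animals

Round 1: Ashgrove=12 Cedarfen=11 Elkhorn=14 Juniper=4 → close Elkhorn (overflow 7)
  14÷3 = 4 each, +1 to first 2
Round 2: Ashgrove=17 Cedarfen=16 Juniper=8 → close Ashgrove (overflow 3)
  17÷2 = 8 each, +1 to first 1
Round 3: Cedarfen=25 Juniper=16 → close Cedarfen (overflow 12)
  25÷1 = 25 each, +1 to first 0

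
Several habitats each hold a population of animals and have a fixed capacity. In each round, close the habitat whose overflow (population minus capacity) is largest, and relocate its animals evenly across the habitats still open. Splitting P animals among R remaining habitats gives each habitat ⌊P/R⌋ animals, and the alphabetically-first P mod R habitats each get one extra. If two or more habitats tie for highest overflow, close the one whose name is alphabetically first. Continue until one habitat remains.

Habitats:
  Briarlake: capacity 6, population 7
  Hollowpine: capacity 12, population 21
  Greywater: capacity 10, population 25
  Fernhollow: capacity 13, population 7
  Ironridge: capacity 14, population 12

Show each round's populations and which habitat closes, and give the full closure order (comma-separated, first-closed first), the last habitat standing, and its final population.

Closure order: Greywater, Hollowpine, Briarlake, Ironridge
Last habitat: Fernhollow with 72 animals

Round 1: Briarlake=7 Fernhollow=7 Greywater=25 Hollowpine=21 Ironridge=12 → close Greywater (overflow 15)
  25÷4 = 6 each, +1 to first 1
Round 2: Briarlake=14 Fernhollow=13 Hollowpine=27 Ironridge=18 → close Hollowpine (overflow 15)
  27÷3 = 9 each, +1 to first 0
Round 3: Briarlake=23 Fernhollow=22 Ironridge=27 → close Briarlake (overflow 17)
  23÷2 = 11 each, +1 to first 1
Round 4: Fernhollow=34 Ironridge=38 → close Ironridge (overflow 24)
  38÷1 = 38 each, +1 to first 0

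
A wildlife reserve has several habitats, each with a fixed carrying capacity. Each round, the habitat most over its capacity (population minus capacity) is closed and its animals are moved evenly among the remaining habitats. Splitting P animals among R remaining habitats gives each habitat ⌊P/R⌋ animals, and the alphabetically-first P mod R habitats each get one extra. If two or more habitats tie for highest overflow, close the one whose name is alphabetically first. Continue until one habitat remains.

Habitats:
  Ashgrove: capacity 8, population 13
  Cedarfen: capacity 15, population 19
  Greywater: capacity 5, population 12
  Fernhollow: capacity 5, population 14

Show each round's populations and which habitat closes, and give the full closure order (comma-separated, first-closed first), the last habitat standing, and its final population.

Closure order: Fernhollow, Greywater, Ashgrove
Last habitat: Cedarfen with 58 animals

Round 1: Ashgrove=13 Cedarfen=19 Fernhollow=14 Greywater=12 → close Fernhollow (overflow 9)
  14÷3 = 4 each, +1 to first 2
Round 2: Ashgrove=18 Cedarfen=24 Greywater=16 → close Greywater (overflow 11)
  16÷2 = 8 each, +1 to first 0
Round 3: Ashgrove=26 Cedarfen=32 → close Ashgrove (overflow 18)
  26÷1 = 26 each, +1 to first 0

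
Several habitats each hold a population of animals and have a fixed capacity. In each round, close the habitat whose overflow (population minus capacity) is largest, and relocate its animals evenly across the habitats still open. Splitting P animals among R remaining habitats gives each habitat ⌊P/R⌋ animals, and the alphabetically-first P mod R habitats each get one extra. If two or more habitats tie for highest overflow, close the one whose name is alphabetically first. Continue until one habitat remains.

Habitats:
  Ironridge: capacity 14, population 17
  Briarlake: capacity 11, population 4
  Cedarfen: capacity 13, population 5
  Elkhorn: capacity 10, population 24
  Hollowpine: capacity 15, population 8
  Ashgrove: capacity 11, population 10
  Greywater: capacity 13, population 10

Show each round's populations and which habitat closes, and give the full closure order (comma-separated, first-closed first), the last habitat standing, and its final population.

Round 1: Ashgrove=10 Briarlake=4 Cedarfen=5 Elkhorn=24 Greywater=10 Hollowpine=8 Ironridge=17 → close Elkhorn (overflow 14)
  24÷6 = 4 each, +1 to first 0
Round 2: Ashgrove=14 Briarlake=8 Cedarfen=9 Greywater=14 Hollowpine=12 Ironridge=21 → close Ironridge (overflow 7)
  21÷5 = 4 each, +1 to first 1
Round 3: Ashgrove=19 Briarlake=12 Cedarfen=13 Greywater=18 Hollowpine=16 → close Ashgrove (overflow 8)
  19÷4 = 4 each, +1 to first 3
Round 4: Briarlake=17 Cedarfen=18 Greywater=23 Hollowpine=20 → close Greywater (overflow 10)
  23÷3 = 7 each, +1 to first 2
Round 5: Briarlake=25 Cedarfen=26 Hollowpine=27 → close Briarlake (overflow 14)
  25÷2 = 12 each, +1 to first 1
Round 6: Cedarfen=39 Hollowpine=39 → close Cedarfen (overflow 26)
  39÷1 = 39 each, +1 to first 0

Closure order: Elkhorn, Ironridge, Ashgrove, Greywater, Briarlake, Cedarfen
Last habitat: Hollowpine with 78 animals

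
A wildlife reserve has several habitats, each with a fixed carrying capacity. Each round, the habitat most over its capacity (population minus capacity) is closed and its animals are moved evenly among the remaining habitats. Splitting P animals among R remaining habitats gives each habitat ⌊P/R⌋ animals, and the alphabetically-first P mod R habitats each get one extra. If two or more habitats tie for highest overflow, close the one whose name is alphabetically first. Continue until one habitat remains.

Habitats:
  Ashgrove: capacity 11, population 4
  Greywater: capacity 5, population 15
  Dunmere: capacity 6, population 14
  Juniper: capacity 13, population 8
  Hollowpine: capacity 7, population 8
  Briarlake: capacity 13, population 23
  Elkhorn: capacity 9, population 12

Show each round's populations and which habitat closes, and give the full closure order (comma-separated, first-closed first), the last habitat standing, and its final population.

Round 1: Ashgrove=4 Briarlake=23 Dunmere=14 Elkhorn=12 Greywater=15 Hollowpine=8 Juniper=8 → close Briarlake (overflow 10)
  23÷6 = 3 each, +1 to first 5
Round 2: Ashgrove=8 Dunmere=18 Elkhorn=16 Greywater=19 Hollowpine=12 Juniper=11 → close Greywater (overflow 14)
  19÷5 = 3 each, +1 to first 4
Round 3: Ashgrove=12 Dunmere=22 Elkhorn=20 Hollowpine=16 Juniper=14 → close Dunmere (overflow 16)
  22÷4 = 5 each, +1 to first 2
Round 4: Ashgrove=18 Elkhorn=26 Hollowpine=21 Juniper=19 → close Elkhorn (overflow 17)
  26÷3 = 8 each, +1 to first 2
Round 5: Ashgrove=27 Hollowpine=30 Juniper=27 → close Hollowpine (overflow 23)
  30÷2 = 15 each, +1 to first 0
Round 6: Ashgrove=42 Juniper=42 → close Ashgrove (overflow 31)
  42÷1 = 42 each, +1 to first 0

Closure order: Briarlake, Greywater, Dunmere, Elkhorn, Hollowpine, Ashgrove
Last habitat: Juniper with 84 animals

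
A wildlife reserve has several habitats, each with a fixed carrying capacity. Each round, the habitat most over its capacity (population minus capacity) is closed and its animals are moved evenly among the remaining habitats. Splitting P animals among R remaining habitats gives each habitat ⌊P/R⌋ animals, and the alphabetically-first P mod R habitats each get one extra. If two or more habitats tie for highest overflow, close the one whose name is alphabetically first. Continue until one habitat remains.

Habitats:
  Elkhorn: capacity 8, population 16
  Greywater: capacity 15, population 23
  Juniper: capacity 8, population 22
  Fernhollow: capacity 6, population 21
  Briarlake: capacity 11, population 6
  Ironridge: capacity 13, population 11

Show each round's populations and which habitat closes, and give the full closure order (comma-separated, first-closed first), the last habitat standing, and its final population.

Round 1: Briarlake=6 Elkhorn=16 Fernhollow=21 Greywater=23 Ironridge=11 Juniper=22 → close Fernhollow (overflow 15)
  21÷5 = 4 each, +1 to first 1
Round 2: Briarlake=11 Elkhorn=20 Greywater=27 Ironridge=15 Juniper=26 → close Juniper (overflow 18)
  26÷4 = 6 each, +1 to first 2
Round 3: Briarlake=18 Elkhorn=27 Greywater=33 Ironridge=21 → close Elkhorn (overflow 19)
  27÷3 = 9 each, +1 to first 0
Round 4: Briarlake=27 Greywater=42 Ironridge=30 → close Greywater (overflow 27)
  42÷2 = 21 each, +1 to first 0
Round 5: Briarlake=48 Ironridge=51 → close Ironridge (overflow 38)
  51÷1 = 51 each, +1 to first 0

Closure order: Fernhollow, Juniper, Elkhorn, Greywater, Ironridge
Last habitat: Briarlake with 99 animals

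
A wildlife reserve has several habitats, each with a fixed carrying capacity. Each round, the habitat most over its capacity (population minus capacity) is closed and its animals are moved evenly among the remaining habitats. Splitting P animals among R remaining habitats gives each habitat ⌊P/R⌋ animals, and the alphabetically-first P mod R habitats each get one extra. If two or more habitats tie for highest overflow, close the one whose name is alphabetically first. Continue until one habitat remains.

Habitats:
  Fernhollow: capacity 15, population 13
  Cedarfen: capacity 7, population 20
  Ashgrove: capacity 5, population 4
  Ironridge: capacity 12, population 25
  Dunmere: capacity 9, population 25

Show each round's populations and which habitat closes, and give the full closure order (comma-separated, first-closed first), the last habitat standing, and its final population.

Closure order: Dunmere, Cedarfen, Ironridge, Ashgrove
Last habitat: Fernhollow with 87 animals

Round 1: Ashgrove=4 Cedarfen=20 Dunmere=25 Fernhollow=13 Ironridge=25 → close Dunmere (overflow 16)
  25÷4 = 6 each, +1 to first 1
Round 2: Ashgrove=11 Cedarfen=26 Fernhollow=19 Ironridge=31 → close Cedarfen (overflow 19)
  26÷3 = 8 each, +1 to first 2
Round 3: Ashgrove=20 Fernhollow=28 Ironridge=39 → close Ironridge (overflow 27)
  39÷2 = 19 each, +1 to first 1
Round 4: Ashgrove=40 Fernhollow=47 → close Ashgrove (overflow 35)
  40÷1 = 40 each, +1 to first 0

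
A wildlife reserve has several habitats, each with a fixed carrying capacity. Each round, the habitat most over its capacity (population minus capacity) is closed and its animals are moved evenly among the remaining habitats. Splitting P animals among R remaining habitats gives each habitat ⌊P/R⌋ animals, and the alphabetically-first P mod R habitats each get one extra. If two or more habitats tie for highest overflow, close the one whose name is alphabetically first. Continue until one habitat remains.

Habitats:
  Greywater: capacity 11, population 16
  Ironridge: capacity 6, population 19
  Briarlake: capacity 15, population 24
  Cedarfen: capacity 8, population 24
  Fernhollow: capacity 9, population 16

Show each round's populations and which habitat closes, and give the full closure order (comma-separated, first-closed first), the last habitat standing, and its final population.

Round 1: Briarlake=24 Cedarfen=24 Fernhollow=16 Greywater=16 Ironridge=19 → close Cedarfen (overflow 16)
  24÷4 = 6 each, +1 to first 0
Round 2: Briarlake=30 Fernhollow=22 Greywater=22 Ironridge=25 → close Ironridge (overflow 19)
  25÷3 = 8 each, +1 to first 1
Round 3: Briarlake=39 Fernhollow=30 Greywater=30 → close Briarlake (overflow 24)
  39÷2 = 19 each, +1 to first 1
Round 4: Fernhollow=50 Greywater=49 → close Fernhollow (overflow 41)
  50÷1 = 50 each, +1 to first 0

Closure order: Cedarfen, Ironridge, Briarlake, Fernhollow
Last habitat: Greywater with 99 animals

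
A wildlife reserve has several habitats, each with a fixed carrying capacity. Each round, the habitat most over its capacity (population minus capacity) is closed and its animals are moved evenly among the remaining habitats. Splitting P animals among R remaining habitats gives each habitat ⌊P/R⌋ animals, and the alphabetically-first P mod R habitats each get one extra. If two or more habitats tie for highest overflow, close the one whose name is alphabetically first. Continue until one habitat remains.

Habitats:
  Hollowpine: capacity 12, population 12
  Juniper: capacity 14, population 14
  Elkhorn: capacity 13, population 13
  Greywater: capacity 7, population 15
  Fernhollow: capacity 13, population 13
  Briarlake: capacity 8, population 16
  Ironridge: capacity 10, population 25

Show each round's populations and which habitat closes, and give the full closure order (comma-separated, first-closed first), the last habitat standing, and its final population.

Closure order: Ironridge, Briarlake, Greywater, Elkhorn, Fernhollow, Hollowpine
Last habitat: Juniper with 108 animals

Round 1: Briarlake=16 Elkhorn=13 Fernhollow=13 Greywater=15 Hollowpine=12 Ironridge=25 Juniper=14 → close Ironridge (overflow 15)
  25÷6 = 4 each, +1 to first 1
Round 2: Briarlake=21 Elkhorn=17 Fernhollow=17 Greywater=19 Hollowpine=16 Juniper=18 → close Briarlake (overflow 13)
  21÷5 = 4 each, +1 to first 1
Round 3: Elkhorn=22 Fernhollow=21 Greywater=23 Hollowpine=20 Juniper=22 → close Greywater (overflow 16)
  23÷4 = 5 each, +1 to first 3
Round 4: Elkhorn=28 Fernhollow=27 Hollowpine=26 Juniper=27 → close Elkhorn (overflow 15)
  28÷3 = 9 each, +1 to first 1
Round 5: Fernhollow=37 Hollowpine=35 Juniper=36 → close Fernhollow (overflow 24)
  37÷2 = 18 each, +1 to first 1
Round 6: Hollowpine=54 Juniper=54 → close Hollowpine (overflow 42)
  54÷1 = 54 each, +1 to first 0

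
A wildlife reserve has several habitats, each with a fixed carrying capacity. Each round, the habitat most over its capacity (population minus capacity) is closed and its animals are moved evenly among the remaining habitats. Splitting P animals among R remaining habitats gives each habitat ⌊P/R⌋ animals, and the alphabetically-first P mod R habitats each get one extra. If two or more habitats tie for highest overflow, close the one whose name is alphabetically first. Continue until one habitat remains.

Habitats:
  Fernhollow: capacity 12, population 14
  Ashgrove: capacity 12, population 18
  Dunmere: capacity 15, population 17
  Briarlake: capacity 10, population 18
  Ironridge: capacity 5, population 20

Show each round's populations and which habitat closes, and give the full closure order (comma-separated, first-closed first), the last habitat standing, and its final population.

Round 1: Ashgrove=18 Briarlake=18 Dunmere=17 Fernhollow=14 Ironridge=20 → close Ironridge (overflow 15)
  20÷4 = 5 each, +1 to first 0
Round 2: Ashgrove=23 Briarlake=23 Dunmere=22 Fernhollow=19 → close Briarlake (overflow 13)
  23÷3 = 7 each, +1 to first 2
Round 3: Ashgrove=31 Dunmere=30 Fernhollow=26 → close Ashgrove (overflow 19)
  31÷2 = 15 each, +1 to first 1
Round 4: Dunmere=46 Fernhollow=41 → close Dunmere (overflow 31)
  46÷1 = 46 each, +1 to first 0

Closure order: Ironridge, Briarlake, Ashgrove, Dunmere
Last habitat: Fernhollow with 87 animals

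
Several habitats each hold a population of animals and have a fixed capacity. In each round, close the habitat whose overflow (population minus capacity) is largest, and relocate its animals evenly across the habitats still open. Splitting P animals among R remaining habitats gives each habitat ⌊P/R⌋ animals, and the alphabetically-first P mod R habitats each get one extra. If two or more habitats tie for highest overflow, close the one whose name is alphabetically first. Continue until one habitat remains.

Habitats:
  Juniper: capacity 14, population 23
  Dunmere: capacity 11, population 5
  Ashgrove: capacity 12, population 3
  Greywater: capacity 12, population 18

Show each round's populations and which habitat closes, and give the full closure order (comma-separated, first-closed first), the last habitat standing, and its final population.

Closure order: Juniper, Greywater, Dunmere
Last habitat: Ashgrove with 49 animals

Round 1: Ashgrove=3 Dunmere=5 Greywater=18 Juniper=23 → close Juniper (overflow 9)
  23÷3 = 7 each, +1 to first 2
Round 2: Ashgrove=11 Dunmere=13 Greywater=25 → close Greywater (overflow 13)
  25÷2 = 12 each, +1 to first 1
Round 3: Ashgrove=24 Dunmere=25 → close Dunmere (overflow 14)
  25÷1 = 25 each, +1 to first 0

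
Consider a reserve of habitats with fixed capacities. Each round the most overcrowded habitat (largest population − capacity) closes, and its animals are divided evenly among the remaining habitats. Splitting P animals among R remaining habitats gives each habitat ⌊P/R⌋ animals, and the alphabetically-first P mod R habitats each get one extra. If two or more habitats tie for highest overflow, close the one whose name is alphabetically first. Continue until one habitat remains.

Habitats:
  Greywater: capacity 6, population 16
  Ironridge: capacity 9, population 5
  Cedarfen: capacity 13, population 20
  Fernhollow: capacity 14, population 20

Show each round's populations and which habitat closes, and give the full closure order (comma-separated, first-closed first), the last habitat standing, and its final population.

Round 1: Cedarfen=20 Fernhollow=20 Greywater=16 Ironridge=5 → close Greywater (overflow 10)
  16÷3 = 5 each, +1 to first 1
Round 2: Cedarfen=26 Fernhollow=25 Ironridge=10 → close Cedarfen (overflow 13)
  26÷2 = 13 each, +1 to first 0
Round 3: Fernhollow=38 Ironridge=23 → close Fernhollow (overflow 24)
  38÷1 = 38 each, +1 to first 0

Closure order: Greywater, Cedarfen, Fernhollow
Last habitat: Ironridge with 61 animals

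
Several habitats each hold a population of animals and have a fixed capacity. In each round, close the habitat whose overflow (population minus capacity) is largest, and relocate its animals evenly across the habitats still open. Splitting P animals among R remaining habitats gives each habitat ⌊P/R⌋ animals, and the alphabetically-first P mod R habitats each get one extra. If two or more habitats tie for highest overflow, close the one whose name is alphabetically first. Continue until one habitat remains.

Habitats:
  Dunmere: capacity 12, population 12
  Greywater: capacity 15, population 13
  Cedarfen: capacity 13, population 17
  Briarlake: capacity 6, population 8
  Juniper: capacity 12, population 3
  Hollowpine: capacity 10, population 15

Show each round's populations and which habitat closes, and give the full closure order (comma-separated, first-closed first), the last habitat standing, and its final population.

Round 1: Briarlake=8 Cedarfen=17 Dunmere=12 Greywater=13 Hollowpine=15 Juniper=3 → close Hollowpine (overflow 5)
  15÷5 = 3 each, +1 to first 0
Round 2: Briarlake=11 Cedarfen=20 Dunmere=15 Greywater=16 Juniper=6 → close Cedarfen (overflow 7)
  20÷4 = 5 each, +1 to first 0
Round 3: Briarlake=16 Dunmere=20 Greywater=21 Juniper=11 → close Briarlake (overflow 10)
  16÷3 = 5 each, +1 to first 1
Round 4: Dunmere=26 Greywater=26 Juniper=16 → close Dunmere (overflow 14)
  26÷2 = 13 each, +1 to first 0
Round 5: Greywater=39 Juniper=29 → close Greywater (overflow 24)
  39÷1 = 39 each, +1 to first 0

Closure order: Hollowpine, Cedarfen, Briarlake, Dunmere, Greywater
Last habitat: Juniper with 68 animals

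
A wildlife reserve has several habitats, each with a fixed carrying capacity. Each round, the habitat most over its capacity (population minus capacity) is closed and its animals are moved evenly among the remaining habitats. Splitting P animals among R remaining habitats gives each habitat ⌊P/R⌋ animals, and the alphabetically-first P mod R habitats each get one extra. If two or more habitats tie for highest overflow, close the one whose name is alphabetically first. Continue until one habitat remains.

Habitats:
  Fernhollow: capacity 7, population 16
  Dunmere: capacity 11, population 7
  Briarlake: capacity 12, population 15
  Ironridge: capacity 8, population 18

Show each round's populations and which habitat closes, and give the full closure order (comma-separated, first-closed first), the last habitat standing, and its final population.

Round 1: Briarlake=15 Dunmere=7 Fernhollow=16 Ironridge=18 → close Ironridge (overflow 10)
  18÷3 = 6 each, +1 to first 0
Round 2: Briarlake=21 Dunmere=13 Fernhollow=22 → close Fernhollow (overflow 15)
  22÷2 = 11 each, +1 to first 0
Round 3: Briarlake=32 Dunmere=24 → close Briarlake (overflow 20)
  32÷1 = 32 each, +1 to first 0

Closure order: Ironridge, Fernhollow, Briarlake
Last habitat: Dunmere with 56 animals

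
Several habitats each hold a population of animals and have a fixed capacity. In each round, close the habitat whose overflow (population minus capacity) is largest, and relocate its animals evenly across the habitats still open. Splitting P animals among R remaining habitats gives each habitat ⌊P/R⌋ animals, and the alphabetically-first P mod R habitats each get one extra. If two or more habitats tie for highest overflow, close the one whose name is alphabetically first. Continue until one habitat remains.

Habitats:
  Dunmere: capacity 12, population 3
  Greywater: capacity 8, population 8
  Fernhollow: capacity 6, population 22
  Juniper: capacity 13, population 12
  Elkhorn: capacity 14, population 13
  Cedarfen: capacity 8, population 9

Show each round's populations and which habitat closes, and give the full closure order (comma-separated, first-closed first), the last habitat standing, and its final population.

Round 1: Cedarfen=9 Dunmere=3 Elkhorn=13 Fernhollow=22 Greywater=8 Juniper=12 → close Fernhollow (overflow 16)
  22÷5 = 4 each, +1 to first 2
Round 2: Cedarfen=14 Dunmere=8 Elkhorn=17 Greywater=12 Juniper=16 → close Cedarfen (overflow 6)
  14÷4 = 3 each, +1 to first 2
Round 3: Dunmere=12 Elkhorn=21 Greywater=15 Juniper=19 → close Elkhorn (overflow 7)
  21÷3 = 7 each, +1 to first 0
Round 4: Dunmere=19 Greywater=22 Juniper=26 → close Greywater (overflow 14)
  22÷2 = 11 each, +1 to first 0
Round 5: Dunmere=30 Juniper=37 → close Juniper (overflow 24)
  37÷1 = 37 each, +1 to first 0

Closure order: Fernhollow, Cedarfen, Elkhorn, Greywater, Juniper
Last habitat: Dunmere with 67 animals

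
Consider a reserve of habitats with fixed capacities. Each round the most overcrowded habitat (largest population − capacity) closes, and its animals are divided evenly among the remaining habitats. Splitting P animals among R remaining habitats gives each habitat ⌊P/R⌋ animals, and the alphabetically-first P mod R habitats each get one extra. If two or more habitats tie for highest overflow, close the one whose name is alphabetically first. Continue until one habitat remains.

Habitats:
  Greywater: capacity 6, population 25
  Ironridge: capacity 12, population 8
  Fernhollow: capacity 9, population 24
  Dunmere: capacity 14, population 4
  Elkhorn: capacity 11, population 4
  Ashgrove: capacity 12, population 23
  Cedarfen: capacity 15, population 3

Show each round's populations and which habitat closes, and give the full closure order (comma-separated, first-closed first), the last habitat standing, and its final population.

Closure order: Greywater, Fernhollow, Ashgrove, Ironridge, Elkhorn, Cedarfen
Last habitat: Dunmere with 91 animals

Round 1: Ashgrove=23 Cedarfen=3 Dunmere=4 Elkhorn=4 Fernhollow=24 Greywater=25 Ironridge=8 → close Greywater (overflow 19)
  25÷6 = 4 each, +1 to first 1
Round 2: Ashgrove=28 Cedarfen=7 Dunmere=8 Elkhorn=8 Fernhollow=28 Ironridge=12 → close Fernhollow (overflow 19)
  28÷5 = 5 each, +1 to first 3
Round 3: Ashgrove=34 Cedarfen=13 Dunmere=14 Elkhorn=13 Ironridge=17 → close Ashgrove (overflow 22)
  34÷4 = 8 each, +1 to first 2
Round 4: Cedarfen=22 Dunmere=23 Elkhorn=21 Ironridge=25 → close Ironridge (overflow 13)
  25÷3 = 8 each, +1 to first 1
Round 5: Cedarfen=31 Dunmere=31 Elkhorn=29 → close Elkhorn (overflow 18)
  29÷2 = 14 each, +1 to first 1
Round 6: Cedarfen=46 Dunmere=45 → close Cedarfen (overflow 31)
  46÷1 = 46 each, +1 to first 0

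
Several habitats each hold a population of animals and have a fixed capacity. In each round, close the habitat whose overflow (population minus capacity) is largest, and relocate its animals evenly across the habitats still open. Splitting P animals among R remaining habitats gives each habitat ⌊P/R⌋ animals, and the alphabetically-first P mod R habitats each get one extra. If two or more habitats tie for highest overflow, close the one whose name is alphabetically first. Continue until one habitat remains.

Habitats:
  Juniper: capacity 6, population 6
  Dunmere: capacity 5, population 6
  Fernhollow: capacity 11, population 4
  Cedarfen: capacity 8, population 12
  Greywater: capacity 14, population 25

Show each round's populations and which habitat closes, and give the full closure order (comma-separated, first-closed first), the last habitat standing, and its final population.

Round 1: Cedarfen=12 Dunmere=6 Fernhollow=4 Greywater=25 Juniper=6 → close Greywater (overflow 11)
  25÷4 = 6 each, +1 to first 1
Round 2: Cedarfen=19 Dunmere=12 Fernhollow=10 Juniper=12 → close Cedarfen (overflow 11)
  19÷3 = 6 each, +1 to first 1
Round 3: Dunmere=19 Fernhollow=16 Juniper=18 → close Dunmere (overflow 14)
  19÷2 = 9 each, +1 to first 1
Round 4: Fernhollow=26 Juniper=27 → close Juniper (overflow 21)
  27÷1 = 27 each, +1 to first 0

Closure order: Greywater, Cedarfen, Dunmere, Juniper
Last habitat: Fernhollow with 53 animals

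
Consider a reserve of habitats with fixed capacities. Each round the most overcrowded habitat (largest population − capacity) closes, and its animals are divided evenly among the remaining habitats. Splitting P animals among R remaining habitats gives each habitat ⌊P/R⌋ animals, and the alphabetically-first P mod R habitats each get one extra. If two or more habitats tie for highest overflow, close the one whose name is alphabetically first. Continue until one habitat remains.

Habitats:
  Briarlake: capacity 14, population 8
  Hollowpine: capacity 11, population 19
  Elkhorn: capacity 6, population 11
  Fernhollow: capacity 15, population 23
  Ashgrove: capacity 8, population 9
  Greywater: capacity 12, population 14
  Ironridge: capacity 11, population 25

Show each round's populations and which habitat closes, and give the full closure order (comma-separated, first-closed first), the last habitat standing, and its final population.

Closure order: Ironridge, Fernhollow, Hollowpine, Elkhorn, Ashgrove, Greywater
Last habitat: Briarlake with 109 animals

Round 1: Ashgrove=9 Briarlake=8 Elkhorn=11 Fernhollow=23 Greywater=14 Hollowpine=19 Ironridge=25 → close Ironridge (overflow 14)
  25÷6 = 4 each, +1 to first 1
Round 2: Ashgrove=14 Briarlake=12 Elkhorn=15 Fernhollow=27 Greywater=18 Hollowpine=23 → close Fernhollow (overflow 12)
  27÷5 = 5 each, +1 to first 2
Round 3: Ashgrove=20 Briarlake=18 Elkhorn=20 Greywater=23 Hollowpine=28 → close Hollowpine (overflow 17)
  28÷4 = 7 each, +1 to first 0
Round 4: Ashgrove=27 Briarlake=25 Elkhorn=27 Greywater=30 → close Elkhorn (overflow 21)
  27÷3 = 9 each, +1 to first 0
Round 5: Ashgrove=36 Briarlake=34 Greywater=39 → close Ashgrove (overflow 28)
  36÷2 = 18 each, +1 to first 0
Round 6: Briarlake=52 Greywater=57 → close Greywater (overflow 45)
  57÷1 = 57 each, +1 to first 0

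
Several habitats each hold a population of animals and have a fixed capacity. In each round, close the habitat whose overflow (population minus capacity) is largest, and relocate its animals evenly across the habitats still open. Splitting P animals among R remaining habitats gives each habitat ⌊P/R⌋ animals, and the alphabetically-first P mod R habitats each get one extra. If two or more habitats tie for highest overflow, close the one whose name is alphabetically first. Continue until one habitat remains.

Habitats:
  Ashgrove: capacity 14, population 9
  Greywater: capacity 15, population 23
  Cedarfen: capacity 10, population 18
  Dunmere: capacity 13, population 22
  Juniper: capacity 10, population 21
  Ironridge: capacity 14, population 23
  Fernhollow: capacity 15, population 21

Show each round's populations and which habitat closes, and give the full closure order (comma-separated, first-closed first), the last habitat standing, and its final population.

Round 1: Ashgrove=9 Cedarfen=18 Dunmere=22 Fernhollow=21 Greywater=23 Ironridge=23 Juniper=21 → close Juniper (overflow 11)
  21÷6 = 3 each, +1 to first 3
Round 2: Ashgrove=13 Cedarfen=22 Dunmere=26 Fernhollow=24 Greywater=26 Ironridge=26 → close Dunmere (overflow 13)
  26÷5 = 5 each, +1 to first 1
Round 3: Ashgrove=19 Cedarfen=27 Fernhollow=29 Greywater=31 Ironridge=31 → close Cedarfen (overflow 17)
  27÷4 = 6 each, +1 to first 3
Round 4: Ashgrove=26 Fernhollow=36 Greywater=38 Ironridge=37 → close Greywater (overflow 23)
  38÷3 = 12 each, +1 to first 2
Round 5: Ashgrove=39 Fernhollow=49 Ironridge=49 → close Ironridge (overflow 35)
  49÷2 = 24 each, +1 to first 1
Round 6: Ashgrove=64 Fernhollow=73 → close Fernhollow (overflow 58)
  73÷1 = 73 each, +1 to first 0

Closure order: Juniper, Dunmere, Cedarfen, Greywater, Ironridge, Fernhollow
Last habitat: Ashgrove with 137 animals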